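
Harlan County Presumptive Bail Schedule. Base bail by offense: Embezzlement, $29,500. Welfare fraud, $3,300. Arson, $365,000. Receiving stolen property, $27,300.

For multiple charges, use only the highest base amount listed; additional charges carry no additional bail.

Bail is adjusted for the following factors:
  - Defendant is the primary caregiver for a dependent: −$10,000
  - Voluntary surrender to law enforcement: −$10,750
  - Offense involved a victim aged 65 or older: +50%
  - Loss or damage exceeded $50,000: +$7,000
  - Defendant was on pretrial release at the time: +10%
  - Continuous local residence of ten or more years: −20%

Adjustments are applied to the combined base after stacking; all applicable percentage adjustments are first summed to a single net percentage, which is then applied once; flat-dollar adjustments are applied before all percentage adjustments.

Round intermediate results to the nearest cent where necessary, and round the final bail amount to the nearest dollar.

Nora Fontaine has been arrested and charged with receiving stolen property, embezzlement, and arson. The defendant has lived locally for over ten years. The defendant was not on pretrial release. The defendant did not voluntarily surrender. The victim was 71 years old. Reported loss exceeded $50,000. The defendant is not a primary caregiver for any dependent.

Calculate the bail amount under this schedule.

$483,600

Base amounts from the schedule: receiving stolen property $27,300; embezzlement $29,500; arson $365,000.
Stacking rule: use the highest base only. Highest is arson at $365,000. Combined base = $365,000.
Loss or damage exceeded $50,000 (+$7,000 flat): $365,000 + $7,000 = $372,000.
Net percentage adjustment: +50% −20% = +30%. $372,000 × 1.3 = $483,600.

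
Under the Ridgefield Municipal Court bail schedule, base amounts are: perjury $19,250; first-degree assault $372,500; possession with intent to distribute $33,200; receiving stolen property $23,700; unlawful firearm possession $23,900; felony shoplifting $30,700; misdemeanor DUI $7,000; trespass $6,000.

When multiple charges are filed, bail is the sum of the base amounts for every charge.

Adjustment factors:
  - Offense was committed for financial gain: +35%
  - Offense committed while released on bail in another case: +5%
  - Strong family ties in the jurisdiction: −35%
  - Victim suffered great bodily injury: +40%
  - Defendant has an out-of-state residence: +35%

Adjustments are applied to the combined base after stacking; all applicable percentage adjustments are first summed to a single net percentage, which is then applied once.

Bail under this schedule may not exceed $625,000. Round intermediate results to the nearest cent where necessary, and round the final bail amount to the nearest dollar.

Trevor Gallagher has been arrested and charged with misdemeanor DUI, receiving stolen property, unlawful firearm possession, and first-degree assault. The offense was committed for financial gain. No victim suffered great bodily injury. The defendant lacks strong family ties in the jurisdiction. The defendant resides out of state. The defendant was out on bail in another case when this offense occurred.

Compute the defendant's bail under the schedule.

$625,000

Base amounts from the schedule: misdemeanor DUI $7,000; receiving stolen property $23,700; unlawful firearm possession $23,900; first-degree assault $372,500.
Stacking rule: sum of all bases. $7,000 + $23,700 + $23,900 + $372,500 = $427,100.
Net percentage adjustment: +35% +5% +35% = +75%. $427,100 × 1.75 = $747,425.
Result $747,425 exceeds the maximum of $625,000; bail is capped at $625,000.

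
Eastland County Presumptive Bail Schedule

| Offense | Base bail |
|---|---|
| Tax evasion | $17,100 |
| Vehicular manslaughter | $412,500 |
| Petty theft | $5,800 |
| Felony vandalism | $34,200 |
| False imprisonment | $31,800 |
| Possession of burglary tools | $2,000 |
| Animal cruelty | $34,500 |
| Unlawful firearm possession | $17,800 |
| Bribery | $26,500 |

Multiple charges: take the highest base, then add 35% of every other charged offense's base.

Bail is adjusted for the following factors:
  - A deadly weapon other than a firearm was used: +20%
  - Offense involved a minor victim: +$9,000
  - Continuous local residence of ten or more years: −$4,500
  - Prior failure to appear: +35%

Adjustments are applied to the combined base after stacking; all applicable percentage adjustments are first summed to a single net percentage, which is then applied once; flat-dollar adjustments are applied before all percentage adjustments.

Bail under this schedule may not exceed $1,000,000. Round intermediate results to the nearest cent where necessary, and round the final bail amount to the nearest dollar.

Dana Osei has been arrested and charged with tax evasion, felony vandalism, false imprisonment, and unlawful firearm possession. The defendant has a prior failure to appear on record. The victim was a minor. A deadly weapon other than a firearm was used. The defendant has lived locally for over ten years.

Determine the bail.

$96,170

Base amounts from the schedule: tax evasion $17,100; felony vandalism $34,200; false imprisonment $31,800; unlawful firearm possession $17,800.
Stacking rule: highest base plus 35% of each additional charge. Highest is felony vandalism at $34,200. Additional: $17,100 × 35% = $5,985; $31,800 × 35% = $11,130; $17,800 × 35% = $6,230. Combined base = $34,200 + $23,345 = $57,545.
Offense involved a minor victim (+$9,000 flat): $57,545 + $9,000 = $66,545.
Continuous local residence of ten or more years (−$4,500 flat): $66,545 − $4,500 = $62,045.
Net percentage adjustment: +20% +35% = +55%. $62,045 × 1.55 = $96,169.75.
$96,169.75 is within the $1,000,000 maximum.
Rounded to the nearest dollar: $96,170.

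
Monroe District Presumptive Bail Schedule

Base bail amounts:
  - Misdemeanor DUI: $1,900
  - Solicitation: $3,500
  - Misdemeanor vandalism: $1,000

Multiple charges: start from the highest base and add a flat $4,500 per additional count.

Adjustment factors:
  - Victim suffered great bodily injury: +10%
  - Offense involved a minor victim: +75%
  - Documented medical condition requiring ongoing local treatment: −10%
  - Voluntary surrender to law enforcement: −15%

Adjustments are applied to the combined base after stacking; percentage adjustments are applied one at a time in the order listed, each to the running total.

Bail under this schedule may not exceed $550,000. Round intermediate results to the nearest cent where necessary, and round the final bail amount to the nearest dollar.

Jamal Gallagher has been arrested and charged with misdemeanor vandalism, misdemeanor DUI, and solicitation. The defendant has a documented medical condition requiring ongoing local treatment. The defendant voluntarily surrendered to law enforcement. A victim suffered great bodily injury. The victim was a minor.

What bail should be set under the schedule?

$18,408

Base amounts from the schedule: misdemeanor vandalism $1,000; misdemeanor DUI $1,900; solicitation $3,500.
Stacking rule: highest base plus $4,500 per additional charge. Highest is solicitation at $3,500; 2 additional charges → +$9,000. Combined base = $12,500.
Victim suffered great bodily injury (+10%): $12,500 × 1.1 = $13,750.
Offense involved a minor victim (+75%): $13,750 × 1.75 = $24,062.50.
Documented medical condition requiring ongoing local treatment (−10%): $24,062.50 × 0.9 = $21,656.25.
Voluntary surrender to law enforcement (−15%): $21,656.25 × 0.85 = $18,407.81.
$18,407.81 is within the $550,000 maximum.
Rounded to the nearest dollar: $18,408.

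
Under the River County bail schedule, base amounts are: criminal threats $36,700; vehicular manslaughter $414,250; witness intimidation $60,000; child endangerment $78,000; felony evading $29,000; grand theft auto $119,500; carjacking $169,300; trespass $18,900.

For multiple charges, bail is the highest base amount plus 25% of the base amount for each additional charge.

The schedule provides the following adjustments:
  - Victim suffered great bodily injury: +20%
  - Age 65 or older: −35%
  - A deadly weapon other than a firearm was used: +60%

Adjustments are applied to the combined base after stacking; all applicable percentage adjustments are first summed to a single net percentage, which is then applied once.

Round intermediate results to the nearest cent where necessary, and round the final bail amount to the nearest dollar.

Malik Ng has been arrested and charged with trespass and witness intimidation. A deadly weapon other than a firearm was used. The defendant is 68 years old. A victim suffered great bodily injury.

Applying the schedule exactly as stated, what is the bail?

$93,851

Base amounts from the schedule: trespass $18,900; witness intimidation $60,000.
Stacking rule: highest base plus 25% of each additional charge. Highest is witness intimidation at $60,000. Additional: $18,900 × 25% = $4,725. Combined base = $60,000 + $4,725 = $64,725.
Net percentage adjustment: +20% −35% +60% = +45%. $64,725 × 1.45 = $93,851.25.
Rounded to the nearest dollar: $93,851.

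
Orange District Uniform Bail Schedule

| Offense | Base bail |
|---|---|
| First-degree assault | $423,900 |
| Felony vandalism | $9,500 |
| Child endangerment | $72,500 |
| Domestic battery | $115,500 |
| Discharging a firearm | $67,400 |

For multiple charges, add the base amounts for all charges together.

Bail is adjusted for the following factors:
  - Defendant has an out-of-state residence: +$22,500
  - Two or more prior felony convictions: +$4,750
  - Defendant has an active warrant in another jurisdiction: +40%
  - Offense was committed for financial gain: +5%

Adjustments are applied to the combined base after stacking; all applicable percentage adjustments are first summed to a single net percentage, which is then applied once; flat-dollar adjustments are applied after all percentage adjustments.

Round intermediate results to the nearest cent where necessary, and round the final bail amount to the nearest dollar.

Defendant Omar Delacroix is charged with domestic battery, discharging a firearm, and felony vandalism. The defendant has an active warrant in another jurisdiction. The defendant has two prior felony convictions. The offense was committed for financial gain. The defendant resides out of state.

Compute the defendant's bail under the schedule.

$306,230

Base amounts from the schedule: domestic battery $115,500; discharging a firearm $67,400; felony vandalism $9,500.
Stacking rule: sum of all bases. $115,500 + $67,400 + $9,500 = $192,400.
Net percentage adjustment: +40% +5% = +45%. $192,400 × 1.45 = $278,980.
Defendant has an out-of-state residence (+$22,500 flat): $278,980 + $22,500 = $301,480.
Two or more prior felony convictions (+$4,750 flat): $301,480 + $4,750 = $306,230.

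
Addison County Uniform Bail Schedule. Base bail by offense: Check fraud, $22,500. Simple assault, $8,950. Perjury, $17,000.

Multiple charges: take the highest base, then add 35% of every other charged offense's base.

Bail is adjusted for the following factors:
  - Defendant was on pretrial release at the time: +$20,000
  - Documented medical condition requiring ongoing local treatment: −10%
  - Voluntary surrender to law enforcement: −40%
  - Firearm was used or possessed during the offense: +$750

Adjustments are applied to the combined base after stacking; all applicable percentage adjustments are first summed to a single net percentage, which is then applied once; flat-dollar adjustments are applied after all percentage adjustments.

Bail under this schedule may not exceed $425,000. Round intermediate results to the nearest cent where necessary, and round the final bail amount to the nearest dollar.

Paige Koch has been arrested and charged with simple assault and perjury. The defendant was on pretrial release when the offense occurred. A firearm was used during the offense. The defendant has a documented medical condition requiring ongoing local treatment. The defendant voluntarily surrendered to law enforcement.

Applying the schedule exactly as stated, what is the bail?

$30,816

Base amounts from the schedule: simple assault $8,950; perjury $17,000.
Stacking rule: highest base plus 35% of each additional charge. Highest is perjury at $17,000. Additional: $8,950 × 35% = $3,132.50. Combined base = $17,000 + $3,132.50 = $20,132.50.
Net percentage adjustment: −10% −40% = −50%. $20,132.50 × 0.5 = $10,066.25.
Defendant was on pretrial release at the time (+$20,000 flat): $10,066.25 + $20,000 = $30,066.25.
Firearm was used or possessed during the offense (+$750 flat): $30,066.25 + $750 = $30,816.25.
$30,816.25 is within the $425,000 maximum.
Rounded to the nearest dollar: $30,816.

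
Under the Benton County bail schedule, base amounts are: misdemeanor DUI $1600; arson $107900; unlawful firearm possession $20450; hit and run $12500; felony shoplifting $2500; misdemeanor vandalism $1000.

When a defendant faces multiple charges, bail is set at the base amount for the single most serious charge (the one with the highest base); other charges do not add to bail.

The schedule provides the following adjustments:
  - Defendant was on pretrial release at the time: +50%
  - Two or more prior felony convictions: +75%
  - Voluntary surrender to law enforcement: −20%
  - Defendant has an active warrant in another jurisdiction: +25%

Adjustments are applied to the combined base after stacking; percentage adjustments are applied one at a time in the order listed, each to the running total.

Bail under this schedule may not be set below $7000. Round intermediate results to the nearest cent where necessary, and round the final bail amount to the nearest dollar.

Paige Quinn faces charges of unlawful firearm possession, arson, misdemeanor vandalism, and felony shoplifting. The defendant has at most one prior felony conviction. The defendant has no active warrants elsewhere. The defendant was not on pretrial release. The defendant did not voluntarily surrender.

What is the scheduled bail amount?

$107900

Base amounts from the schedule: unlawful firearm possession $20450; arson $107900; misdemeanor vandalism $1000; felony shoplifting $2500.
Stacking rule: use the highest base only. Highest is arson at $107900. Combined base = $107900.
No adjustment factors apply to this defendant.
$107900 is at or above the $7000 minimum.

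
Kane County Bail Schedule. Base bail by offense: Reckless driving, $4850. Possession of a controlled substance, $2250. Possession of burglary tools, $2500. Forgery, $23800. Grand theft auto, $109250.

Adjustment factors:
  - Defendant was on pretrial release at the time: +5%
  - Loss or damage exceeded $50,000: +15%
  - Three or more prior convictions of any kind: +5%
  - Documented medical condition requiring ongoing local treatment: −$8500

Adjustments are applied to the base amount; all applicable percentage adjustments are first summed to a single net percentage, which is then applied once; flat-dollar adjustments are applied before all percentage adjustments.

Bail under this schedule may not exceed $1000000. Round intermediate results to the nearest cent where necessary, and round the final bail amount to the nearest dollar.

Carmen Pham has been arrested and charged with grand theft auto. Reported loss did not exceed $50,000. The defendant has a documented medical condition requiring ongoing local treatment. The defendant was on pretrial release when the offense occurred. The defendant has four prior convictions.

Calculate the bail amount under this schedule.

Base amounts from the schedule: grand theft auto $109250.
Single charge. Combined base = $109250.
Documented medical condition requiring ongoing local treatment (−$8500 flat): $109250 − $8500 = $100750.
Net percentage adjustment: +5% +5% = +10%. $100750 × 1.1 = $110825.
$110825 is within the $1000000 maximum.

$110825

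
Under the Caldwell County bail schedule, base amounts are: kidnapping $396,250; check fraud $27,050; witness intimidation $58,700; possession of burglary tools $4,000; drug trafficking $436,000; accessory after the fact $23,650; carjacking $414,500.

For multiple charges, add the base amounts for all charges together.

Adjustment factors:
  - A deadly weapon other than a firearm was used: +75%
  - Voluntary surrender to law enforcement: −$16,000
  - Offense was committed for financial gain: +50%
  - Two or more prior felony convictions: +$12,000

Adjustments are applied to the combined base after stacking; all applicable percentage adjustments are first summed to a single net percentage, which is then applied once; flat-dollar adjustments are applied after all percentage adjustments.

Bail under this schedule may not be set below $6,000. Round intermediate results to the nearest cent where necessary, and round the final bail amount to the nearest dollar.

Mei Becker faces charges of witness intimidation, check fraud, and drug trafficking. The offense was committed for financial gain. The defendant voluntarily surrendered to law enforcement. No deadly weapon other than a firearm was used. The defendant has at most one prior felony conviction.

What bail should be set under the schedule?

Base amounts from the schedule: witness intimidation $58,700; check fraud $27,050; drug trafficking $436,000.
Stacking rule: sum of all bases. $58,700 + $27,050 + $436,000 = $521,750.
Offense was committed for financial gain (+50%): $521,750 × 1.5 = $782,625.
Voluntary surrender to law enforcement (−$16,000 flat): $782,625 − $16,000 = $766,625.
$766,625 is at or above the $6,000 minimum.

$766,625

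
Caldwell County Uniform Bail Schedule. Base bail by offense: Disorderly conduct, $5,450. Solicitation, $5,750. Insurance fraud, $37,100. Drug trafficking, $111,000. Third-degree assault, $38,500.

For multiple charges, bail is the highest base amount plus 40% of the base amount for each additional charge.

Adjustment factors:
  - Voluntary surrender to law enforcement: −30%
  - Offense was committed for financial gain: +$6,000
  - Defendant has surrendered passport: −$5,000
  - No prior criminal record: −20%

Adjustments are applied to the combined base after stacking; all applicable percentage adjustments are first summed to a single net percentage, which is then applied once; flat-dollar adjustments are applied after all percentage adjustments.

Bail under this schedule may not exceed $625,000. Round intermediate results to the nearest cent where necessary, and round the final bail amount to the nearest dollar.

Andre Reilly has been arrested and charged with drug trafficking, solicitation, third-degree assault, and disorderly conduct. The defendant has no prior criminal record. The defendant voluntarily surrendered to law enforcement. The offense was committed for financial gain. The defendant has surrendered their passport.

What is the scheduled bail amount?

$66,440

Base amounts from the schedule: drug trafficking $111,000; solicitation $5,750; third-degree assault $38,500; disorderly conduct $5,450.
Stacking rule: highest base plus 40% of each additional charge. Highest is drug trafficking at $111,000. Additional: $5,750 × 40% = $2,300; $38,500 × 40% = $15,400; $5,450 × 40% = $2,180. Combined base = $111,000 + $19,880 = $130,880.
Net percentage adjustment: −30% −20% = −50%. $130,880 × 0.5 = $65,440.
Offense was committed for financial gain (+$6,000 flat): $65,440 + $6,000 = $71,440.
Defendant has surrendered passport (−$5,000 flat): $71,440 − $5,000 = $66,440.
$66,440 is within the $625,000 maximum.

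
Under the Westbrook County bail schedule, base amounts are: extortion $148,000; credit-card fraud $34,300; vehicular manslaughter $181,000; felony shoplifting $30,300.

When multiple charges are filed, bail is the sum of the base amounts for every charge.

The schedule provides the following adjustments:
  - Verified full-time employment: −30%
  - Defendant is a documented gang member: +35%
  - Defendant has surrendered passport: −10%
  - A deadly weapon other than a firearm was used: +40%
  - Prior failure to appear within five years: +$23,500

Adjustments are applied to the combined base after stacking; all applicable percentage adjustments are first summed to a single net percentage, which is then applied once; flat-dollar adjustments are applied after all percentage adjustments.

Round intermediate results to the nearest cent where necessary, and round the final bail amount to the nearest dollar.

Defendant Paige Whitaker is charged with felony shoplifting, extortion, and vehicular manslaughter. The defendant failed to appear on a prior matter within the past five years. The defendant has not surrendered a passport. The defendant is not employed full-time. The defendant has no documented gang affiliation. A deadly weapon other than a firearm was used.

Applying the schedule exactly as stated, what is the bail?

Base amounts from the schedule: felony shoplifting $30,300; extortion $148,000; vehicular manslaughter $181,000.
Stacking rule: sum of all bases. $30,300 + $148,000 + $181,000 = $359,300.
A deadly weapon other than a firearm was used (+40%): $359,300 × 1.4 = $503,020.
Prior failure to appear within five years (+$23,500 flat): $503,020 + $23,500 = $526,520.

$526,520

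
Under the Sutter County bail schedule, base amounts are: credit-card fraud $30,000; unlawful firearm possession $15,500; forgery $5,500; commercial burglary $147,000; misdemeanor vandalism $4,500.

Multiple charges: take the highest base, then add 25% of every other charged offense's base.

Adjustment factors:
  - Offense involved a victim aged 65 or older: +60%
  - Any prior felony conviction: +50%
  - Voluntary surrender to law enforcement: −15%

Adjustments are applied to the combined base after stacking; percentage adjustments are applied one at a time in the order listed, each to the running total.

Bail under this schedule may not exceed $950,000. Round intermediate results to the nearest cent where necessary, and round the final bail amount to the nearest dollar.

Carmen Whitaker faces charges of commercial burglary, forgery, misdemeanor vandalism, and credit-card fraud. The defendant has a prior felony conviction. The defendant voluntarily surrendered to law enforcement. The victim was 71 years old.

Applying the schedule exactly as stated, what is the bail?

$320,280

Base amounts from the schedule: commercial burglary $147,000; forgery $5,500; misdemeanor vandalism $4,500; credit-card fraud $30,000.
Stacking rule: highest base plus 25% of each additional charge. Highest is commercial burglary at $147,000. Additional: $5,500 × 25% = $1,375; $4,500 × 25% = $1,125; $30,000 × 25% = $7,500. Combined base = $147,000 + $10,000 = $157,000.
Offense involved a victim aged 65 or older (+60%): $157,000 × 1.6 = $251,200.
Any prior felony conviction (+50%): $251,200 × 1.5 = $376,800.
Voluntary surrender to law enforcement (−15%): $376,800 × 0.85 = $320,280.
$320,280 is within the $950,000 maximum.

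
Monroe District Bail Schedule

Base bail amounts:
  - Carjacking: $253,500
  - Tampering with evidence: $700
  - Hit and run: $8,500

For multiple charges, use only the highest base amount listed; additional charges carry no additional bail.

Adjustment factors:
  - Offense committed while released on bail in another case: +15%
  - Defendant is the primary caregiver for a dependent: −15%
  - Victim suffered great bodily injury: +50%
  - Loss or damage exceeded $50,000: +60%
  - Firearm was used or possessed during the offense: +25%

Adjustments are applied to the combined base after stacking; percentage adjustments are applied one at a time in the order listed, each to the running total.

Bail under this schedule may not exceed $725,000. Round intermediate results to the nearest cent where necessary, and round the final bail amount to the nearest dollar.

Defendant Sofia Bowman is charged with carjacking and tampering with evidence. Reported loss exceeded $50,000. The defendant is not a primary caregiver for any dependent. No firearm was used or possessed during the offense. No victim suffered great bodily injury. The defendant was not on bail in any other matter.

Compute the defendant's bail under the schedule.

Base amounts from the schedule: carjacking $253,500; tampering with evidence $700.
Stacking rule: use the highest base only. Highest is carjacking at $253,500. Combined base = $253,500.
Loss or damage exceeded $50,000 (+60%): $253,500 × 1.6 = $405,600.
$405,600 is within the $725,000 maximum.

$405,600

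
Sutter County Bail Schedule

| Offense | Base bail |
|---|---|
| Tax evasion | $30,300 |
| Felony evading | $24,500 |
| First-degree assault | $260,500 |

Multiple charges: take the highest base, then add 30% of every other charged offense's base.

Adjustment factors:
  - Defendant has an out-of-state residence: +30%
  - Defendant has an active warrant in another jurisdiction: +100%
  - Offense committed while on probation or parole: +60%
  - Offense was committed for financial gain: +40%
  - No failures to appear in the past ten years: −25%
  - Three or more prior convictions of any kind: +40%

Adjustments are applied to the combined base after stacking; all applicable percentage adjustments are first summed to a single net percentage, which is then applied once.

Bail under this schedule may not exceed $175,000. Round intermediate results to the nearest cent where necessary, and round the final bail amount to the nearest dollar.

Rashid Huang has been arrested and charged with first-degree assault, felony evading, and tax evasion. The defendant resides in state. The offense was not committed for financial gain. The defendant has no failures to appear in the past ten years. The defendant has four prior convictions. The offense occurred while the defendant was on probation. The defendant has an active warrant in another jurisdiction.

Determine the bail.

Base amounts from the schedule: first-degree assault $260,500; felony evading $24,500; tax evasion $30,300.
Stacking rule: highest base plus 30% of each additional charge. Highest is first-degree assault at $260,500. Additional: $24,500 × 30% = $7,350; $30,300 × 30% = $9,090. Combined base = $260,500 + $16,440 = $276,940.
Net percentage adjustment: +100% +60% −25% +40% = +175%. $276,940 × 2.75 = $761,585.
Result $761,585 exceeds the maximum of $175,000; bail is capped at $175,000.

$175,000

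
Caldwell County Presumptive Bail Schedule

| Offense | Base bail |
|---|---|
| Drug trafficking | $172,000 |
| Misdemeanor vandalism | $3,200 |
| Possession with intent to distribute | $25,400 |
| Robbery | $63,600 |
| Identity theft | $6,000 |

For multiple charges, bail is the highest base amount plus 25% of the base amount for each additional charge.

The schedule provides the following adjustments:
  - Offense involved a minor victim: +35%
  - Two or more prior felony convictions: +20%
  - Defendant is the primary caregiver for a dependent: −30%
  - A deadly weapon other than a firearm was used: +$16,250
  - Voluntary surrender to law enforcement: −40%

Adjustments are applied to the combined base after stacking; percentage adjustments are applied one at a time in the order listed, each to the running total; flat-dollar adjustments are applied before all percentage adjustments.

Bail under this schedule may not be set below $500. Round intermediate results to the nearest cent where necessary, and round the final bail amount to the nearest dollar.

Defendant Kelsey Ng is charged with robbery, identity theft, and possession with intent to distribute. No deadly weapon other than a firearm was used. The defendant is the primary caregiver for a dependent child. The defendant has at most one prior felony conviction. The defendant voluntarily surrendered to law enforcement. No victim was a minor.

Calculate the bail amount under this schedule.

Base amounts from the schedule: robbery $63,600; identity theft $6,000; possession with intent to distribute $25,400.
Stacking rule: highest base plus 25% of each additional charge. Highest is robbery at $63,600. Additional: $6,000 × 25% = $1,500; $25,400 × 25% = $6,350. Combined base = $63,600 + $7,850 = $71,450.
Defendant is the primary caregiver for a dependent (−30%): $71,450 × 0.7 = $50,015.
Voluntary surrender to law enforcement (−40%): $50,015 × 0.6 = $30,009.
$30,009 is at or above the $500 minimum.

$30,009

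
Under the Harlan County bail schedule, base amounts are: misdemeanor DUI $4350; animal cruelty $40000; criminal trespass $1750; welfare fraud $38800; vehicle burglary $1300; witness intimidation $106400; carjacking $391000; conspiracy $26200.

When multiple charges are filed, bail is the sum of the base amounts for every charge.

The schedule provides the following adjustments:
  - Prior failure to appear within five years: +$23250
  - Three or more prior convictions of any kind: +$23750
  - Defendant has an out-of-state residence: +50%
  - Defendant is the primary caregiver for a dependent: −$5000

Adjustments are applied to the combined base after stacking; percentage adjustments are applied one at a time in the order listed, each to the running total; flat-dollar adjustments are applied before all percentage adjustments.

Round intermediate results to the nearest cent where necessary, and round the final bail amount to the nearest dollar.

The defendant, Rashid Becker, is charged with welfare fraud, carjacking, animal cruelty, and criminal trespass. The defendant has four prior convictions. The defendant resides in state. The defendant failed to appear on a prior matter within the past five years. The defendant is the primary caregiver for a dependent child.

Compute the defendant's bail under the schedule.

Base amounts from the schedule: welfare fraud $38800; carjacking $391000; animal cruelty $40000; criminal trespass $1750.
Stacking rule: sum of all bases. $38800 + $391000 + $40000 + $1750 = $471550.
Prior failure to appear within five years (+$23250 flat): $471550 + $23250 = $494800.
Three or more prior convictions of any kind (+$23750 flat): $494800 + $23750 = $518550.
Defendant is the primary caregiver for a dependent (−$5000 flat): $518550 − $5000 = $513550.

$513550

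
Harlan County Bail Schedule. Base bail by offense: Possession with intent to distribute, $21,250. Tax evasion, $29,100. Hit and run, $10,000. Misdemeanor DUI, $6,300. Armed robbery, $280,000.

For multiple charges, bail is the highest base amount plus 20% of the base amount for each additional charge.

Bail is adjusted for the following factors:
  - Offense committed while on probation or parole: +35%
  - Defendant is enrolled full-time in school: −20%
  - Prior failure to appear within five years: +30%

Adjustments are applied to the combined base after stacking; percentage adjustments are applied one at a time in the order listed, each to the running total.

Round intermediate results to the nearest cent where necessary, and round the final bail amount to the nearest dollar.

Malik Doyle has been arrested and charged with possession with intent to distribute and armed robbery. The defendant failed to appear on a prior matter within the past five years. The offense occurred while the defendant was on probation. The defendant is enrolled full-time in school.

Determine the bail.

Base amounts from the schedule: possession with intent to distribute $21,250; armed robbery $280,000.
Stacking rule: highest base plus 20% of each additional charge. Highest is armed robbery at $280,000. Additional: $21,250 × 20% = $4,250. Combined base = $280,000 + $4,250 = $284,250.
Offense committed while on probation or parole (+35%): $284,250 × 1.35 = $383,737.50.
Defendant is enrolled full-time in school (−20%): $383,737.50 × 0.8 = $306,990.
Prior failure to appear within five years (+30%): $306,990 × 1.3 = $399,087.

$399,087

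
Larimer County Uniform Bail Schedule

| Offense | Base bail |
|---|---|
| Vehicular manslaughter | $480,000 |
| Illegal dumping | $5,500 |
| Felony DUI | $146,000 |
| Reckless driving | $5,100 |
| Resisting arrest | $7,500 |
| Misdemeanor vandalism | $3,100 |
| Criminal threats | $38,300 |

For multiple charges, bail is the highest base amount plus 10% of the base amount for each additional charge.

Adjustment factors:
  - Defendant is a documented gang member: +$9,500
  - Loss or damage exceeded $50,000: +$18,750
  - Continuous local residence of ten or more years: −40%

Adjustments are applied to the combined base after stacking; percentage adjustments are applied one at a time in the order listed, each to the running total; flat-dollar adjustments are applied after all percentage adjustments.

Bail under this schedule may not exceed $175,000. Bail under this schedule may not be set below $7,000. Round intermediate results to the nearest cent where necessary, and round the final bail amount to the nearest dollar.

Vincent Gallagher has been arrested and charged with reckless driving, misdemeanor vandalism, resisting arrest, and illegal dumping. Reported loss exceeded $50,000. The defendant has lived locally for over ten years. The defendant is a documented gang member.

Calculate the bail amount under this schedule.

$33,572

Base amounts from the schedule: reckless driving $5,100; misdemeanor vandalism $3,100; resisting arrest $7,500; illegal dumping $5,500.
Stacking rule: highest base plus 10% of each additional charge. Highest is resisting arrest at $7,500. Additional: $5,100 × 10% = $510; $3,100 × 10% = $310; $5,500 × 10% = $550. Combined base = $7,500 + $1,370 = $8,870.
Continuous local residence of ten or more years (−40%): $8,870 × 0.6 = $5,322.
Defendant is a documented gang member (+$9,500 flat): $5,322 + $9,500 = $14,822.
Loss or damage exceeded $50,000 (+$18,750 flat): $14,822 + $18,750 = $33,572.
$33,572 is within the $175,000 maximum.
$33,572 is at or above the $7,000 minimum.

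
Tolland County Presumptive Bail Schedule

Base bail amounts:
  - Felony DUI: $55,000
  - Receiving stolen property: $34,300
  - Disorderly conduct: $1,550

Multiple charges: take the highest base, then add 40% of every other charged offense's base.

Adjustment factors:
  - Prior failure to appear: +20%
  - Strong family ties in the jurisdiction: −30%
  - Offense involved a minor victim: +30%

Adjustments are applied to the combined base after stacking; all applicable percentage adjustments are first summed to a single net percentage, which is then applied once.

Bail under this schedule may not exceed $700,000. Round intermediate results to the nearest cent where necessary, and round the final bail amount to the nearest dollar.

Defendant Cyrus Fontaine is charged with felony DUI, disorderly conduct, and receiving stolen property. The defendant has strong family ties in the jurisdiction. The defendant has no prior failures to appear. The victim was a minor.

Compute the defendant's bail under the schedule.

Base amounts from the schedule: felony DUI $55,000; disorderly conduct $1,550; receiving stolen property $34,300.
Stacking rule: highest base plus 40% of each additional charge. Highest is felony DUI at $55,000. Additional: $1,550 × 40% = $620; $34,300 × 40% = $13,720. Combined base = $55,000 + $14,340 = $69,340.
Net percentage adjustment: −30% +30% = +0%. $69,340 × 1 = $69,340.
$69,340 is within the $700,000 maximum.

$69,340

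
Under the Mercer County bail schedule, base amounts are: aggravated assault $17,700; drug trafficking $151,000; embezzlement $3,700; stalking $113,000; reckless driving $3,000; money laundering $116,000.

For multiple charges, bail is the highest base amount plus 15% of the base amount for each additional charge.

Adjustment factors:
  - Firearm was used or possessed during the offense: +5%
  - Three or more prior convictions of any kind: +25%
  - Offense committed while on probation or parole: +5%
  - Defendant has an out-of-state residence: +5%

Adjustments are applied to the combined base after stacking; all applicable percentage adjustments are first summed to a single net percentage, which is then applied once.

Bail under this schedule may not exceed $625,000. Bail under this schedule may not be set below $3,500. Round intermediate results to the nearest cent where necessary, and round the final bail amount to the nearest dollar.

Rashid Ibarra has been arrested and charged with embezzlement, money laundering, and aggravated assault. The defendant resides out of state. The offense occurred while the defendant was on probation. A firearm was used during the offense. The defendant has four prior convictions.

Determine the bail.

$166,894

Base amounts from the schedule: embezzlement $3,700; money laundering $116,000; aggravated assault $17,700.
Stacking rule: highest base plus 15% of each additional charge. Highest is money laundering at $116,000. Additional: $3,700 × 15% = $555; $17,700 × 15% = $2,655. Combined base = $116,000 + $3,210 = $119,210.
Net percentage adjustment: +5% +25% +5% +5% = +40%. $119,210 × 1.4 = $166,894.
$166,894 is within the $625,000 maximum.
$166,894 is at or above the $3,500 minimum.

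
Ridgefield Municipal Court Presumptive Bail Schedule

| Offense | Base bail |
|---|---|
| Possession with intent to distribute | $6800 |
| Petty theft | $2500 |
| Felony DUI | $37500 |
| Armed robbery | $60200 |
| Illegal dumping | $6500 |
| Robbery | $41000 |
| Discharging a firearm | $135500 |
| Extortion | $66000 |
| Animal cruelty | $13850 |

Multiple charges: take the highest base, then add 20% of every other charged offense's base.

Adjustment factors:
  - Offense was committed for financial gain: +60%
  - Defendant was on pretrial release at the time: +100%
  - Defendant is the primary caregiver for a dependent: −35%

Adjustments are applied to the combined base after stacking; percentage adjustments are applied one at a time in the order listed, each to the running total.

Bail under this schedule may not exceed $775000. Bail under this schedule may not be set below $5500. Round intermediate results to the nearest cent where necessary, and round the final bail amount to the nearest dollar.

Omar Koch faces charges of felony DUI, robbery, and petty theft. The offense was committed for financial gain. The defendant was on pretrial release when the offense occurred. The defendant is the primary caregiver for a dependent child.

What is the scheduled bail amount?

Base amounts from the schedule: felony DUI $37500; robbery $41000; petty theft $2500.
Stacking rule: highest base plus 20% of each additional charge. Highest is robbery at $41000. Additional: $37500 × 20% = $7500; $2500 × 20% = $500. Combined base = $41000 + $8000 = $49000.
Offense was committed for financial gain (+60%): $49000 × 1.6 = $78400.
Defendant was on pretrial release at the time (+100%): $78400 × 2 = $156800.
Defendant is the primary caregiver for a dependent (−35%): $156800 × 0.65 = $101920.
$101920 is within the $775000 maximum.
$101920 is at or above the $5500 minimum.

$101920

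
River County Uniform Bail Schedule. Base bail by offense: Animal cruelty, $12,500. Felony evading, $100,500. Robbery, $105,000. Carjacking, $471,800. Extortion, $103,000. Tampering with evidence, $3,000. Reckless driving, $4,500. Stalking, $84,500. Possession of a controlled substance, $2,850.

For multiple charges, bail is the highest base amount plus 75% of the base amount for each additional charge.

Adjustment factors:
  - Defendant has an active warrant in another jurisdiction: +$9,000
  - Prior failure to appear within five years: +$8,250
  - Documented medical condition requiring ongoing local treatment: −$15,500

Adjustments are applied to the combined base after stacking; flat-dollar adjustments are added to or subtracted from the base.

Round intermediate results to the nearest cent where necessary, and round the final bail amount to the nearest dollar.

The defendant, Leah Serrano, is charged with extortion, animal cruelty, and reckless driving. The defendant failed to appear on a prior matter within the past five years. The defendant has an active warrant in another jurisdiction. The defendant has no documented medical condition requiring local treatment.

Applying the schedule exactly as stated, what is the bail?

Base amounts from the schedule: extortion $103,000; animal cruelty $12,500; reckless driving $4,500.
Stacking rule: highest base plus 75% of each additional charge. Highest is extortion at $103,000. Additional: $12,500 × 75% = $9,375; $4,500 × 75% = $3,375. Combined base = $103,000 + $12,750 = $115,750.
Defendant has an active warrant in another jurisdiction (+$9,000 flat): $115,750 + $9,000 = $124,750.
Prior failure to appear within five years (+$8,250 flat): $124,750 + $8,250 = $133,000.

$133,000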